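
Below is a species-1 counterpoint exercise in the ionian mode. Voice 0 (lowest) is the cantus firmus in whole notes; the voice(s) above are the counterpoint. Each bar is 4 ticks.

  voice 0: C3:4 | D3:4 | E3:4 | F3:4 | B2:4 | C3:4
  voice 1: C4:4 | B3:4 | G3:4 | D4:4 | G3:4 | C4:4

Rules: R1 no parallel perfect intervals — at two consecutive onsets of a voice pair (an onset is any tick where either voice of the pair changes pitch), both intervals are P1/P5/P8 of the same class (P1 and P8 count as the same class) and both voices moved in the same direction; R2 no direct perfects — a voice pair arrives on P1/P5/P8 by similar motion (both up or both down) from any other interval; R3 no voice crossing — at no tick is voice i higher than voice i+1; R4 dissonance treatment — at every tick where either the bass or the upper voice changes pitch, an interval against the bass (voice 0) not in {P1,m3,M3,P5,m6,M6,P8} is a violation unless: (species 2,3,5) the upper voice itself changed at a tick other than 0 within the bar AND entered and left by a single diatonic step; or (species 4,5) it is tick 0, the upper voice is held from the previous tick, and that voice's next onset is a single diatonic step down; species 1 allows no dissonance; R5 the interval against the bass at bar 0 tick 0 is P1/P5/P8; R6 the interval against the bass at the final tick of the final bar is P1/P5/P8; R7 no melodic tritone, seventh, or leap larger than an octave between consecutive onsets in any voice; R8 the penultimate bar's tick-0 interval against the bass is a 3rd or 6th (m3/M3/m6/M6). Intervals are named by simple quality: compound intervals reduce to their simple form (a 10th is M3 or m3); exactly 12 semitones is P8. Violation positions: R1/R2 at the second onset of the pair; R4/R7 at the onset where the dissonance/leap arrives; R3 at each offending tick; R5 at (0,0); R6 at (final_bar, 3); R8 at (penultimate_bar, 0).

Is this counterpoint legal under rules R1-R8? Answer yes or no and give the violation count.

bar 0: v0=C3 v1=C4 (P8)
bar 1: v0=D3 v1=B3 (M6)
bar 2: v0=E3 v1=G3 (m3)
bar 3: v0=F3 v1=D4 (M6)
bar 4: v0=B2 v1=G3 (m6)
bar 5: v0=C3 v1=C4 (P8)
  R7 @ bar4.0: F3->B2 leap 6st
  R2 @ bar5.0: B2/G3 m6 -> C3/C4 P8 similar

No (2 violations)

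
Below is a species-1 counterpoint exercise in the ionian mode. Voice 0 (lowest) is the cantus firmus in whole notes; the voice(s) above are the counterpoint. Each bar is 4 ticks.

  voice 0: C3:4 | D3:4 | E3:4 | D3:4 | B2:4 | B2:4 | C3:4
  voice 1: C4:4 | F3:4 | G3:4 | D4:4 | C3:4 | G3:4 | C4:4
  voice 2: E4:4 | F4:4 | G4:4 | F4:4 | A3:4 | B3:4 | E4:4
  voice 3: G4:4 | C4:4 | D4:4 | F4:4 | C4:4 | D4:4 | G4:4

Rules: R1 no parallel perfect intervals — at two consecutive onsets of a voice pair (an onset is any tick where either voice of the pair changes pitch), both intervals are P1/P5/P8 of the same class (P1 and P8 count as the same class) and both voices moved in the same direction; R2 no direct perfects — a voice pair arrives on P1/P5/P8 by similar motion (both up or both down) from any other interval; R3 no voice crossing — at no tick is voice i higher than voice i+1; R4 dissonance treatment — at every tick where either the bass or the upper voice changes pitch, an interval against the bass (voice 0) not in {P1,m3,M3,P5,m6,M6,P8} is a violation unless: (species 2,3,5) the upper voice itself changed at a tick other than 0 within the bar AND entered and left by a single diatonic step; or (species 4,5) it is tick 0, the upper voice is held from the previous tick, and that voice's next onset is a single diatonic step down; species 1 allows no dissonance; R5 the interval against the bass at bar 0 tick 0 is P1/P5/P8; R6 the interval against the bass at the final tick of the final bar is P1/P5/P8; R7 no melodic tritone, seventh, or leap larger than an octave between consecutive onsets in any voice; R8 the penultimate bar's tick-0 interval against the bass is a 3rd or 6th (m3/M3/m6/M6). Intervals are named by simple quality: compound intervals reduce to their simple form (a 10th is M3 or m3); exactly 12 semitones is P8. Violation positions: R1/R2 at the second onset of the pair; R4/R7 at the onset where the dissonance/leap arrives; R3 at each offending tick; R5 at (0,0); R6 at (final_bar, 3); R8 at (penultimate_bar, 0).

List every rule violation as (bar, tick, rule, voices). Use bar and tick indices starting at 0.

bar 0: v0=C3 v1=C4 v2=E4 v3=G4 downbeat P5
bar 1: v0=D3 v1=F3 v2=F4 v3=C4 downbeat m7
bar 2: v0=E3 v1=G3 v2=G4 v3=D4 downbeat m7
bar 3: v0=D3 v1=D4 v2=F4 v3=F4 downbeat m3
bar 4: v0=B2 v1=C3 v2=A3 v3=C4 downbeat m2
bar 5: v0=B2 v1=G3 v2=B3 v3=D4 downbeat m3
bar 6: v0=C3 v1=C4 v2=E4 v3=G4 downbeat P5
  -> R5 @ bar 0 tick 0 v(0, 2): opens on M3
  -> R1 @ bar 1 tick 0 v(1, 3): C4/G4 P5 -> F3/C4 P5 similar
  -> R3 @ bar 1 tick 0 v(2, 3): F4 above C4
  -> R4 @ bar 1 tick 0 v(0, 3): D3/C4 m7 untreated
  -> R3 @ bar 1 tick 1 v(2, 3): F4 above C4
  -> R3 @ bar 1 tick 2 v(2, 3): F4 above C4
  -> R3 @ bar 1 tick 3 v(2, 3): F4 above C4
  -> R1 @ bar 2 tick 0 v(1, 2): F3/F4 P8 -> G3/G4 P8 similar
  -> R1 @ bar 2 tick 0 v(1, 3): F3/C4 P5 -> G3/D4 P5 similar
  -> R3 @ bar 2 tick 0 v(2, 3): G4 above D4
  -> R4 @ bar 2 tick 0 v(0, 3): E3/D4 m7 untreated
  -> R3 @ bar 2 tick 1 v(2, 3): G4 above D4
  -> R3 @ bar 2 tick 2 v(2, 3): G4 above D4
  -> R3 @ bar 2 tick 3 v(2, 3): G4 above D4
  -> R2 @ bar 4 tick 0 v(1, 3): D4/F4 m3 -> C3/C4 P8 similar
  -> R4 @ bar 4 tick 0 v(0, 1): B2/C3 m2 untreated
  -> R4 @ bar 4 tick 0 v(0, 2): B2/A3 m7 untreated
  -> R4 @ bar 4 tick 0 v(0, 3): B2/C4 m2 untreated
  -> R7 @ bar 4 tick 0 v(1,): D4->C3 leap 14st
  -> R2 @ bar 5 tick 0 v(1, 3): C3/C4 P8 -> G3/D4 P5 similar
  -> R8 @ bar 5 tick 0 v(0, 2): penult P8 not 3rd/6th
  -> R1 @ bar 6 tick 0 v(1, 3): G3/D4 P5 -> C4/G4 P5 similar
  -> R2 @ bar 6 tick 0 v(0, 1): B2/G3 m6 -> C3/C4 P8 similar
  -> R2 @ bar 6 tick 0 v(0, 3): B2/D4 m3 -> C3/G4 P5 similar
  -> R6 @ bar 6 tick 3 v(0, 2): closes on M3

(0, 0, R5, (0, 2))
(1, 0, R1, (1, 3))
(1, 0, R3, (2, 3))
(1, 0, R4, (0, 3))
(1, 1, R3, (2, 3))
(1, 2, R3, (2, 3))
(1, 3, R3, (2, 3))
(2, 0, R1, (1, 2))
(2, 0, R1, (1, 3))
(2, 0, R3, (2, 3))
(2, 0, R4, (0, 3))
(2, 1, R3, (2, 3))
(2, 2, R3, (2, 3))
(2, 3, R3, (2, 3))
(4, 0, R2, (1, 3))
(4, 0, R4, (0, 1))
(4, 0, R4, (0, 2))
(4, 0, R4, (0, 3))
(4, 0, R7, (1,))
(5, 0, R2, (1, 3))
(5, 0, R8, (0, 2))
(6, 0, R1, (1, 3))
(6, 0, R2, (0, 1))
(6, 0, R2, (0, 3))
(6, 3, R6, (0, 2))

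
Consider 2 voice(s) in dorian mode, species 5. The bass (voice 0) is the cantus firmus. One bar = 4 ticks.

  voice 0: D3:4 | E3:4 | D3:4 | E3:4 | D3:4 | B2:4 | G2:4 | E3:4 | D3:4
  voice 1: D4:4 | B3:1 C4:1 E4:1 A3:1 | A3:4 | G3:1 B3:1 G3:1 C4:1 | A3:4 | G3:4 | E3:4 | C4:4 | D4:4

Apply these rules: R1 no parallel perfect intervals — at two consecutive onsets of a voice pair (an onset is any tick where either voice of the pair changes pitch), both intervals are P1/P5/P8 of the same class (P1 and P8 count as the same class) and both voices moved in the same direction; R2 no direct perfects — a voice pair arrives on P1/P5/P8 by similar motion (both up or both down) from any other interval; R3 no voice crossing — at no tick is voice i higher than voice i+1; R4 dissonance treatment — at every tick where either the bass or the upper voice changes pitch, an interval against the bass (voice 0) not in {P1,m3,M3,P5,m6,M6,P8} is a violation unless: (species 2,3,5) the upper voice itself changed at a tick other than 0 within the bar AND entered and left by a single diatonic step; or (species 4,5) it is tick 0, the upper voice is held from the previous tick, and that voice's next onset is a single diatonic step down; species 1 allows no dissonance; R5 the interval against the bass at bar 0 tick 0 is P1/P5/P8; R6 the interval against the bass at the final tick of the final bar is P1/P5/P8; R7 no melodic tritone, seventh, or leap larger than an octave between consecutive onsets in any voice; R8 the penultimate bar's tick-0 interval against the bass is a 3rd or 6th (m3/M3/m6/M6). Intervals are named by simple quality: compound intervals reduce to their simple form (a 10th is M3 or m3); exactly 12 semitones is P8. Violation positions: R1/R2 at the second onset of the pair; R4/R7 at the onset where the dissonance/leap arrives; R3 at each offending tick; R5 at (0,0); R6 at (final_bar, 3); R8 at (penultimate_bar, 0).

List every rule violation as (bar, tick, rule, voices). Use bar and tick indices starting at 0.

bar 0: v0=D3 v1=D4 downbeat P8
bar 1: v0=E3 v1=B3 downbeat P5
bar 2: v0=D3 v1=A3 downbeat P5
bar 3: v0=E3 v1=G3 downbeat m3
bar 4: v0=D3 v1=A3 downbeat P5
bar 5: v0=B2 v1=G3 downbeat m6
bar 6: v0=G2 v1=E3 downbeat M6
bar 7: v0=E3 v1=C4 downbeat m6
bar 8: v0=D3 v1=D4 downbeat P8
  -> R4 @ bar 1 tick 3 v(0, 1): E3/A3 P4 untreated
  -> R2 @ bar 4 tick 0 v(0, 1): E3/C4 m6 -> D3/A3 P5 similar

(1, 3, R4, (0, 1))
(4, 0, R2, (0, 1))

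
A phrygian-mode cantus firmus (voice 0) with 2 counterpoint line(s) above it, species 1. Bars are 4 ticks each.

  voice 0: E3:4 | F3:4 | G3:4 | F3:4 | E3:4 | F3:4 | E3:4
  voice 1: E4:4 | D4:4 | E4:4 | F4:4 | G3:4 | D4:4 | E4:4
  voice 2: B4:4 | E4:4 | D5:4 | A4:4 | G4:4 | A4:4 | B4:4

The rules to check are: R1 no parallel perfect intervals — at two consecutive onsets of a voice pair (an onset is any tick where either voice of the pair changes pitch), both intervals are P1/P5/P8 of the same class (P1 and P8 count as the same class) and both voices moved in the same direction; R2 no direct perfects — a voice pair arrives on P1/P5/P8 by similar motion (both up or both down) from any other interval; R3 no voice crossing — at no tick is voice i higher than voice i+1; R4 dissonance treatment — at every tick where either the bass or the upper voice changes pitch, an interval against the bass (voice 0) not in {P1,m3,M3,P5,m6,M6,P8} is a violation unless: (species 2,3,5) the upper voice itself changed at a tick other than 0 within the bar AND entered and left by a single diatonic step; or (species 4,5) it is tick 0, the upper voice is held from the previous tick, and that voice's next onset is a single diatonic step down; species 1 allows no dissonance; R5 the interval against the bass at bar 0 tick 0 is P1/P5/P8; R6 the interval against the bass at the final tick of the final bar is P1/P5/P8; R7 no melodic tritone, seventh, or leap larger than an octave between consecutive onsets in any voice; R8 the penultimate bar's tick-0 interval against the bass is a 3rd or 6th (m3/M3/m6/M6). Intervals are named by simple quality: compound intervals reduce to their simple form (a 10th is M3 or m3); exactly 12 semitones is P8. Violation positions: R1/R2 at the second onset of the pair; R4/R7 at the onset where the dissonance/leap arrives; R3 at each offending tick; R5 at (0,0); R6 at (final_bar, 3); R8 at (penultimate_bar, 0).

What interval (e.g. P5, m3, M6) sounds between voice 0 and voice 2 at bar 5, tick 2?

voice 0=F3 voice 2=A4 -> M3

M3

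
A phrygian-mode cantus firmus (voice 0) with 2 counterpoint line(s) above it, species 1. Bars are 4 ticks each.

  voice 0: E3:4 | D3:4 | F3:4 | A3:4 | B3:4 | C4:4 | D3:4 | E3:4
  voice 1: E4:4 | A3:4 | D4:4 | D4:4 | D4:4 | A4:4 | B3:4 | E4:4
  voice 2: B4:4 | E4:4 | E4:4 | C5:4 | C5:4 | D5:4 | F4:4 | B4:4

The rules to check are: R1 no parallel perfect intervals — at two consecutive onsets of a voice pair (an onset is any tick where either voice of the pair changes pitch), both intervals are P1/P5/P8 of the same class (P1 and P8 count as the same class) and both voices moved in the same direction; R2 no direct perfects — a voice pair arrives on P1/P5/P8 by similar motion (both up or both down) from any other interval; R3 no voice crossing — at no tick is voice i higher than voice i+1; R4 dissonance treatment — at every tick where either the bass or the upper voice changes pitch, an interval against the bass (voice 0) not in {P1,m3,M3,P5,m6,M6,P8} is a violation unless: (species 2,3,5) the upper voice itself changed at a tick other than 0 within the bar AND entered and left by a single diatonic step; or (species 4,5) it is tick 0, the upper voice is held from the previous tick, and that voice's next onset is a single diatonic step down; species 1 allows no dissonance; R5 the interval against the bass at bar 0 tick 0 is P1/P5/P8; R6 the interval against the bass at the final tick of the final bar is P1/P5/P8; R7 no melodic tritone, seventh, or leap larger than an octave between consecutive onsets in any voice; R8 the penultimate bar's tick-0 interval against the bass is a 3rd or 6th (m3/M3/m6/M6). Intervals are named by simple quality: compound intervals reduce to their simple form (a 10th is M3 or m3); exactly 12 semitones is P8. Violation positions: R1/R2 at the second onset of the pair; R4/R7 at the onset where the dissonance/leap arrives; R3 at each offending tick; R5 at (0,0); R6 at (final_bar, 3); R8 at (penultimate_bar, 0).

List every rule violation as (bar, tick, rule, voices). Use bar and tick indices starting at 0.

bar 0: v0=E3 v1=E4 v2=B4 downbeat P5
bar 1: v0=D3 v1=A3 v2=E4 downbeat M2
bar 2: v0=F3 v1=D4 v2=E4 downbeat M7
bar 3: v0=A3 v1=D4 v2=C5 downbeat m3
bar 4: v0=B3 v1=D4 v2=C5 downbeat m2
bar 5: v0=C4 v1=A4 v2=D5 downbeat M2
bar 6: v0=D3 v1=B3 v2=F4 downbeat m3
bar 7: v0=E3 v1=E4 v2=B4 downbeat P5
  -> R1 @ bar 1 tick 0 v(1, 2): E4/B4 P5 -> A3/E4 P5 similar
  -> R2 @ bar 1 tick 0 v(0, 1): E3/E4 P8 -> D3/A3 P5 similar
  -> R4 @ bar 1 tick 0 v(0, 2): D3/E4 M2 untreated
  -> R4 @ bar 2 tick 0 v(0, 2): F3/E4 M7 untreated
  -> R4 @ bar 3 tick 0 v(0, 1): A3/D4 P4 untreated
  -> R4 @ bar 4 tick 0 v(0, 2): B3/C5 m2 untreated
  -> R4 @ bar 5 tick 0 v(0, 2): C4/D5 M2 untreated
  -> R7 @ bar 6 tick 0 v(0,): C4->D3 leap 10st
  -> R7 @ bar 6 tick 0 v(1,): A4->B3 leap 10st
  -> R2 @ bar 7 tick 0 v(0, 1): D3/B3 M6 -> E3/E4 P8 similar
  -> R2 @ bar 7 tick 0 v(0, 2): D3/F4 m3 -> E3/B4 P5 similar
  -> R2 @ bar 7 tick 0 v(1, 2): B3/F4 TT -> E4/B4 P5 similar
  -> R7 @ bar 7 tick 0 v(2,): F4->B4 leap 6st

(1, 0, R1, (1, 2))
(1, 0, R2, (0, 1))
(1, 0, R4, (0, 2))
(2, 0, R4, (0, 2))
(3, 0, R4, (0, 1))
(4, 0, R4, (0, 2))
(5, 0, R4, (0, 2))
(6, 0, R7, (0,))
(6, 0, R7, (1,))
(7, 0, R2, (0, 1))
(7, 0, R2, (0, 2))
(7, 0, R2, (1, 2))
(7, 0, R7, (2,))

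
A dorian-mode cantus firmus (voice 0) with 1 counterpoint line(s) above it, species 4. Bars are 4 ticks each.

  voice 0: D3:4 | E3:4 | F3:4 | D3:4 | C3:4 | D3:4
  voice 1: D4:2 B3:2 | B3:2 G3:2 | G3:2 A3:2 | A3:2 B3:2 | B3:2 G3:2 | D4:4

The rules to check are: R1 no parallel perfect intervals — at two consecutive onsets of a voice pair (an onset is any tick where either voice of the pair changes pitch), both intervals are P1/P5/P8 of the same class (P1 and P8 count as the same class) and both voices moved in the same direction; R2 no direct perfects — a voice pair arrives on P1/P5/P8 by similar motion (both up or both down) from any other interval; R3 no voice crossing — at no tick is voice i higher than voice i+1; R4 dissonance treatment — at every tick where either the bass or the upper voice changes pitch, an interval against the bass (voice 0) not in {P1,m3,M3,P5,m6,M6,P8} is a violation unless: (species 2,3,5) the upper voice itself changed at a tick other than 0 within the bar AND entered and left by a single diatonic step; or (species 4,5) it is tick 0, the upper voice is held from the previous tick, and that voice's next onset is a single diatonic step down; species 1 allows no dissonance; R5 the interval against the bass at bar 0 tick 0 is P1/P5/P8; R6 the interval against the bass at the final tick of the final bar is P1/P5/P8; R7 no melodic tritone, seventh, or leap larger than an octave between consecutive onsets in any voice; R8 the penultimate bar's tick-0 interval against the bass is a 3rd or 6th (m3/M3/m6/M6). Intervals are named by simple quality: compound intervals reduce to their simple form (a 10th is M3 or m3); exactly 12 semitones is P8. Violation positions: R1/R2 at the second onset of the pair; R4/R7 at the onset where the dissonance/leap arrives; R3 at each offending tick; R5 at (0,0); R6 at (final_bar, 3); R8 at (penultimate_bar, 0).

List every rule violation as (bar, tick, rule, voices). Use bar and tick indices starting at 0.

(2, 0, R4, (0, 1))
(4, 0, R4, (0, 1))
(4, 0, R8, (0, 1))
(5, 0, R2, (0, 1))

bar 0: v0=D3 v1=D4 downbeat P8
bar 1: v0=E3 v1=B3 downbeat P5
bar 2: v0=F3 v1=G3 downbeat M2
bar 3: v0=D3 v1=A3 downbeat P5
bar 4: v0=C3 v1=B3 downbeat M7
bar 5: v0=D3 v1=D4 downbeat P8
  -> R4 @ bar 2 tick 0 v(0, 1): F3/G3 M2 untreated
  -> R4 @ bar 4 tick 0 v(0, 1): C3/B3 M7 untreated
  -> R8 @ bar 4 tick 0 v(0, 1): penult M7 not 3rd/6th
  -> R2 @ bar 5 tick 0 v(0, 1): C3/G3 P5 -> D3/D4 P8 similar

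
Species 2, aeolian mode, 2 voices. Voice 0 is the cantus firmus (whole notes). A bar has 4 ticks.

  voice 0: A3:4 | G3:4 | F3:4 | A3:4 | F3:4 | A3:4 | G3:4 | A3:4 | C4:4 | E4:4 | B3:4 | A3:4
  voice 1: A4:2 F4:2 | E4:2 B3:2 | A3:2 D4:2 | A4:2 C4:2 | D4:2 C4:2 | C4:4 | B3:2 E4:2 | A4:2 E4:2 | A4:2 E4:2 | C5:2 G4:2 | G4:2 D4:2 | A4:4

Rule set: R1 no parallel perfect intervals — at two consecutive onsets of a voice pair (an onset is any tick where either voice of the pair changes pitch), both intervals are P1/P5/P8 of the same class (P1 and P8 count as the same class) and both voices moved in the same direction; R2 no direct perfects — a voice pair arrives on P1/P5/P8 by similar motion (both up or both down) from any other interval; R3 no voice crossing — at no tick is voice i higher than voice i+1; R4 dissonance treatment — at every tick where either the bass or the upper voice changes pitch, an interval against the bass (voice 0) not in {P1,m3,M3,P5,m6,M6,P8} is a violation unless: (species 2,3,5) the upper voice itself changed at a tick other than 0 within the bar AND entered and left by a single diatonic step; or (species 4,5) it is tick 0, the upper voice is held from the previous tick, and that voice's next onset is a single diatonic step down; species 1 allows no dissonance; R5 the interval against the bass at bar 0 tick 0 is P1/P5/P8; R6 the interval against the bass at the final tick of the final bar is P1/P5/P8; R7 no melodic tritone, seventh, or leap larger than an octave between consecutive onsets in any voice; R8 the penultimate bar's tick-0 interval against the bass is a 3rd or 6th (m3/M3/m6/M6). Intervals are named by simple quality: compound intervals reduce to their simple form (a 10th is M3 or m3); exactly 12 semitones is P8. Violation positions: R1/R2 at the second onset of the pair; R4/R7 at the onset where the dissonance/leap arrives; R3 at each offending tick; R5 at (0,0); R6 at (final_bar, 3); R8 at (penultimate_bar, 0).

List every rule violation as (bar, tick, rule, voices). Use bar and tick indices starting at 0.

bar 0: v0=A3 v1=A4 downbeat P8
bar 1: v0=G3 v1=E4 downbeat M6
bar 2: v0=F3 v1=A3 downbeat M3
bar 3: v0=A3 v1=A4 downbeat P8
bar 4: v0=F3 v1=D4 downbeat M6
bar 5: v0=A3 v1=C4 downbeat m3
bar 6: v0=G3 v1=B3 downbeat M3
bar 7: v0=A3 v1=A4 downbeat P8
bar 8: v0=C4 v1=A4 downbeat M6
bar 9: v0=E4 v1=C5 downbeat m6
bar 10: v0=B3 v1=G4 downbeat m6
bar 11: v0=A3 v1=A4 downbeat P8
  -> R2 @ bar 3 tick 0 v(0, 1): F3/D4 M6 -> A3/A4 P8 similar
  -> R2 @ bar 7 tick 0 v(0, 1): G3/E4 M6 -> A3/A4 P8 similar

(3, 0, R2, (0, 1))
(7, 0, R2, (0, 1))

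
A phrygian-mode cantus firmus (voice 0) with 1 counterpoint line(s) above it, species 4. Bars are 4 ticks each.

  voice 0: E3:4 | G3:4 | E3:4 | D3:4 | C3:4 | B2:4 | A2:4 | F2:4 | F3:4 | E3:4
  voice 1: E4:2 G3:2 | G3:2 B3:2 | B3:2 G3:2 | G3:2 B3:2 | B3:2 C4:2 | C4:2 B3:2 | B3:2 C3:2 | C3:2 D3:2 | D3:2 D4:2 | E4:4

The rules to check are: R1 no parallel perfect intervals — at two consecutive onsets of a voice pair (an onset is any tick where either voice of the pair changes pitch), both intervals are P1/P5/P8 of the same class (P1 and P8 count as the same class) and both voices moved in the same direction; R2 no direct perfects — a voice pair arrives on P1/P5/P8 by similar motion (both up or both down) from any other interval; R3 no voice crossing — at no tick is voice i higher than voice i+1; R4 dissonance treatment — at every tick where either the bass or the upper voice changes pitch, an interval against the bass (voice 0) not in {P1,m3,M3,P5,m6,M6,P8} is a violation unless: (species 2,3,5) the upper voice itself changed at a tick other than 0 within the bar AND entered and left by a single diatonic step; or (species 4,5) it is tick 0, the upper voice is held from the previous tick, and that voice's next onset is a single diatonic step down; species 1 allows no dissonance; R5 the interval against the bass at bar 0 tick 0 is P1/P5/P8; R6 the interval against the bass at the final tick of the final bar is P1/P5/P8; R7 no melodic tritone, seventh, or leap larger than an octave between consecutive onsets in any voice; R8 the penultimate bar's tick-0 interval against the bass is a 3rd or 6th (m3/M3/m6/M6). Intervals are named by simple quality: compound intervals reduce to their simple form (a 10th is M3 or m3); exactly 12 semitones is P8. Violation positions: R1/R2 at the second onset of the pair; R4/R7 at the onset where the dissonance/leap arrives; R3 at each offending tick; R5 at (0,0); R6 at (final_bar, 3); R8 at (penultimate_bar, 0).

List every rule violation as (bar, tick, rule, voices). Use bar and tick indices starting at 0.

(3, 0, R4, (0, 1))
(4, 0, R4, (0, 1))
(6, 0, R4, (0, 1))
(6, 2, R7, (1,))
(8, 0, R3, (0, 1))
(8, 1, R3, (0, 1))

bar 0: v0=E3 v1=E4 downbeat P8
bar 1: v0=G3 v1=G3 downbeat P1
bar 2: v0=E3 v1=B3 downbeat P5
bar 3: v0=D3 v1=G3 downbeat P4
bar 4: v0=C3 v1=B3 downbeat M7
bar 5: v0=B2 v1=C4 downbeat m2
bar 6: v0=A2 v1=B3 downbeat M2
bar 7: v0=F2 v1=C3 downbeat P5
bar 8: v0=F3 v1=D3 downbeat m3
bar 9: v0=E3 v1=E4 downbeat P8
  -> R4 @ bar 3 tick 0 v(0, 1): D3/G3 P4 untreated
  -> R4 @ bar 4 tick 0 v(0, 1): C3/B3 M7 untreated
  -> R4 @ bar 6 tick 0 v(0, 1): A2/B3 M2 untreated
  -> R7 @ bar 6 tick 2 v(1,): B3->C3 leap 11st
  -> R3 @ bar 8 tick 0 v(0, 1): F3 above D3
  -> R3 @ bar 8 tick 1 v(0, 1): F3 above D3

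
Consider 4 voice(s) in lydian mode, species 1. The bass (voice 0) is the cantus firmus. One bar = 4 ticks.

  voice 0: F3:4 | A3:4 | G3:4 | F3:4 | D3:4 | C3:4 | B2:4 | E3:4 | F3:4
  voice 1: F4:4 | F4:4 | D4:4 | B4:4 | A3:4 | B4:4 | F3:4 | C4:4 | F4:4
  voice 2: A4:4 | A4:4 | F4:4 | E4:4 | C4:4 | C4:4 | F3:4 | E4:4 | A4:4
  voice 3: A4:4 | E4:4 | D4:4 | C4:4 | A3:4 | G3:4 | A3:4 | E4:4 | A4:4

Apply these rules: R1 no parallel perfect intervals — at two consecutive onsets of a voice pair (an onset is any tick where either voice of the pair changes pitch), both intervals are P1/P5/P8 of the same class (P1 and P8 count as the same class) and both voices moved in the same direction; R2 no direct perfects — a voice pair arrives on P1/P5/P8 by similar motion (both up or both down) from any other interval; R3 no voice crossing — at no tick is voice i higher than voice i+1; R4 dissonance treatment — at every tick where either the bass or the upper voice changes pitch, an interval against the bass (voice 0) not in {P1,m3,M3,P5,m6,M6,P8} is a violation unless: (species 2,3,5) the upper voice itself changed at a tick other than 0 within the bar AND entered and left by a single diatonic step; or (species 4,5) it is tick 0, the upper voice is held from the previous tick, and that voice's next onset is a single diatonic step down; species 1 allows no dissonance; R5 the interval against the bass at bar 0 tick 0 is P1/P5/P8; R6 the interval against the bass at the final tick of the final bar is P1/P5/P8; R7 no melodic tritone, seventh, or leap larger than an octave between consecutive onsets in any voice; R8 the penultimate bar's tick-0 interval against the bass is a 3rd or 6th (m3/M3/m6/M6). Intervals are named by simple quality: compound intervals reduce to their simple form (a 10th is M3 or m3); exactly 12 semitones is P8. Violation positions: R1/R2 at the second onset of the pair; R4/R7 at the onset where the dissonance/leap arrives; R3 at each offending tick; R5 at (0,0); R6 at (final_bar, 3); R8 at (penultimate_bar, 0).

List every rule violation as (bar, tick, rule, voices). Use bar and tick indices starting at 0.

bar 0: v0=F3 v1=F4 v2=A4 v3=A4 downbeat M3
bar 1: v0=A3 v1=F4 v2=A4 v3=E4 downbeat P5
bar 2: v0=G3 v1=D4 v2=F4 v3=D4 downbeat P5
bar 3: v0=F3 v1=B4 v2=E4 v3=C4 downbeat P5
bar 4: v0=D3 v1=A3 v2=C4 v3=A3 downbeat P5
bar 5: v0=C3 v1=B4 v2=C4 v3=G3 downbeat P5
bar 6: v0=B2 v1=F3 v2=F3 v3=A3 downbeat m7
bar 7: v0=E3 v1=C4 v2=E4 v3=E4 downbeat P8
bar 8: v0=F3 v1=F4 v2=A4 v3=A4 downbeat M3
  -> R5 @ bar 0 tick 0 v(0, 2): opens on M3
  -> R5 @ bar 0 tick 0 v(0, 3): opens on M3
  -> R3 @ bar 1 tick 0 v(2, 3): A4 above E4
  -> R3 @ bar 1 tick 1 v(2, 3): A4 above E4
  -> R3 @ bar 1 tick 2 v(2, 3): A4 above E4
  -> R3 @ bar 1 tick 3 v(2, 3): A4 above E4
  -> R1 @ bar 2 tick 0 v(0, 3): A3/E4 P5 -> G3/D4 P5 similar
  -> R2 @ bar 2 tick 0 v(0, 1): A3/F4 m6 -> G3/D4 P5 similar
  -> R2 @ bar 2 tick 0 v(1, 3): F4/E4 m2 -> D4/D4 P1 similar
  -> R3 @ bar 2 tick 0 v(2, 3): F4 above D4
  -> R4 @ bar 2 tick 0 v(0, 2): G3/F4 m7 untreated
  -> R3 @ bar 2 tick 1 v(2, 3): F4 above D4
  -> R3 @ bar 2 tick 2 v(2, 3): F4 above D4
  -> R3 @ bar 2 tick 3 v(2, 3): F4 above D4
  -> R1 @ bar 3 tick 0 v(0, 3): G3/D4 P5 -> F3/C4 P5 similar
  -> R3 @ bar 3 tick 0 v(1, 2): B4 above E4
  -> R3 @ bar 3 tick 0 v(2, 3): E4 above C4
  -> R4 @ bar 3 tick 0 v(0, 1): F3/B4 TT untreated
  -> R4 @ bar 3 tick 0 v(0, 2): F3/E4 M7 untreated
  -> R3 @ bar 3 tick 1 v(1, 2): B4 above E4
  -> R3 @ bar 3 tick 1 v(2, 3): E4 above C4
  -> R3 @ bar 3 tick 2 v(1, 2): B4 above E4
  -> R3 @ bar 3 tick 2 v(2, 3): E4 above C4
  -> R3 @ bar 3 tick 3 v(1, 2): B4 above E4
  -> R3 @ bar 3 tick 3 v(2, 3): E4 above C4
  -> R1 @ bar 4 tick 0 v(0, 3): F3/C4 P5 -> D3/A3 P5 similar
  -> R2 @ bar 4 tick 0 v(0, 1): F3/B4 TT -> D3/A3 P5 similar
  -> R2 @ bar 4 tick 0 v(1, 3): B4/C4 M7 -> A3/A3 P1 similar
  -> R3 @ bar 4 tick 0 v(2, 3): C4 above A3
  -> R4 @ bar 4 tick 0 v(0, 2): D3/C4 m7 untreated
  -> R7 @ bar 4 tick 0 v(1,): B4->A3 leap 14st
  -> R3 @ bar 4 tick 1 v(2, 3): C4 above A3
  -> R3 @ bar 4 tick 2 v(2, 3): C4 above A3
  -> R3 @ bar 4 tick 3 v(2, 3): C4 above A3
  -> R1 @ bar 5 tick 0 v(0, 3): D3/A3 P5 -> C3/G3 P5 similar
  -> R3 @ bar 5 tick 0 v(1, 2): B4 above C4
  -> R3 @ bar 5 tick 0 v(2, 3): C4 above G3
  -> R4 @ bar 5 tick 0 v(0, 1): C3/B4 M7 untreated
  -> R7 @ bar 5 tick 0 v(1,): A3->B4 leap 14st
  -> R3 @ bar 5 tick 1 v(1, 2): B4 above C4
  -> R3 @ bar 5 tick 1 v(2, 3): C4 above G3
  -> R3 @ bar 5 tick 2 v(1, 2): B4 above C4
  -> R3 @ bar 5 tick 2 v(2, 3): C4 above G3
  -> R3 @ bar 5 tick 3 v(1, 2): B4 above C4
  -> R3 @ bar 5 tick 3 v(2, 3): C4 above G3
  -> R2 @ bar 6 tick 0 v(1, 2): B4/C4 M7 -> F3/F3 P1 similar
  -> R4 @ bar 6 tick 0 v(0, 1): B2/F3 TT untreated
  -> R4 @ bar 6 tick 0 v(0, 2): B2/F3 TT untreated
  -> R4 @ bar 6 tick 0 v(0, 3): B2/A3 m7 untreated
  -> R7 @ bar 6 tick 0 v(1,): B4->F3 leap 18st
  -> R2 @ bar 7 tick 0 v(0, 2): B2/F3 TT -> E3/E4 P8 similar
  -> R2 @ bar 7 tick 0 v(0, 3): B2/A3 m7 -> E3/E4 P8 similar
  -> R2 @ bar 7 tick 0 v(2, 3): F3/A3 M3 -> E4/E4 P1 similar
  -> R7 @ bar 7 tick 0 v(2,): F3->E4 leap 11st
  -> R8 @ bar 7 tick 0 v(0, 2): penult P8 not 3rd/6th
  -> R8 @ bar 7 tick 0 v(0, 3): penult P8 not 3rd/6th
  -> R1 @ bar 8 tick 0 v(2, 3): E4/E4 P1 -> A4/A4 P1 similar
  -> R2 @ bar 8 tick 0 v(0, 1): E3/C4 m6 -> F3/F4 P8 similar
  -> R6 @ bar 8 tick 3 v(0, 2): closes on M3
  -> R6 @ bar 8 tick 3 v(0, 3): closes on M3

(0, 0, R5, (0, 2))
(0, 0, R5, (0, 3))
(1, 0, R3, (2, 3))
(1, 1, R3, (2, 3))
(1, 2, R3, (2, 3))
(1, 3, R3, (2, 3))
(2, 0, R1, (0, 3))
(2, 0, R2, (0, 1))
(2, 0, R2, (1, 3))
(2, 0, R3, (2, 3))
(2, 0, R4, (0, 2))
(2, 1, R3, (2, 3))
(2, 2, R3, (2, 3))
(2, 3, R3, (2, 3))
(3, 0, R1, (0, 3))
(3, 0, R3, (1, 2))
(3, 0, R3, (2, 3))
(3, 0, R4, (0, 1))
(3, 0, R4, (0, 2))
(3, 1, R3, (1, 2))
(3, 1, R3, (2, 3))
(3, 2, R3, (1, 2))
(3, 2, R3, (2, 3))
(3, 3, R3, (1, 2))
(3, 3, R3, (2, 3))
(4, 0, R1, (0, 3))
(4, 0, R2, (0, 1))
(4, 0, R2, (1, 3))
(4, 0, R3, (2, 3))
(4, 0, R4, (0, 2))
(4, 0, R7, (1,))
(4, 1, R3, (2, 3))
(4, 2, R3, (2, 3))
(4, 3, R3, (2, 3))
(5, 0, R1, (0, 3))
(5, 0, R3, (1, 2))
(5, 0, R3, (2, 3))
(5, 0, R4, (0, 1))
(5, 0, R7, (1,))
(5, 1, R3, (1, 2))
(5, 1, R3, (2, 3))
(5, 2, R3, (1, 2))
(5, 2, R3, (2, 3))
(5, 3, R3, (1, 2))
(5, 3, R3, (2, 3))
(6, 0, R2, (1, 2))
(6, 0, R4, (0, 1))
(6, 0, R4, (0, 2))
(6, 0, R4, (0, 3))
(6, 0, R7, (1,))
(7, 0, R2, (0, 2))
(7, 0, R2, (0, 3))
(7, 0, R2, (2, 3))
(7, 0, R7, (2,))
(7, 0, R8, (0, 2))
(7, 0, R8, (0, 3))
(8, 0, R1, (2, 3))
(8, 0, R2, (0, 1))
(8, 3, R6, (0, 2))
(8, 3, R6, (0, 3))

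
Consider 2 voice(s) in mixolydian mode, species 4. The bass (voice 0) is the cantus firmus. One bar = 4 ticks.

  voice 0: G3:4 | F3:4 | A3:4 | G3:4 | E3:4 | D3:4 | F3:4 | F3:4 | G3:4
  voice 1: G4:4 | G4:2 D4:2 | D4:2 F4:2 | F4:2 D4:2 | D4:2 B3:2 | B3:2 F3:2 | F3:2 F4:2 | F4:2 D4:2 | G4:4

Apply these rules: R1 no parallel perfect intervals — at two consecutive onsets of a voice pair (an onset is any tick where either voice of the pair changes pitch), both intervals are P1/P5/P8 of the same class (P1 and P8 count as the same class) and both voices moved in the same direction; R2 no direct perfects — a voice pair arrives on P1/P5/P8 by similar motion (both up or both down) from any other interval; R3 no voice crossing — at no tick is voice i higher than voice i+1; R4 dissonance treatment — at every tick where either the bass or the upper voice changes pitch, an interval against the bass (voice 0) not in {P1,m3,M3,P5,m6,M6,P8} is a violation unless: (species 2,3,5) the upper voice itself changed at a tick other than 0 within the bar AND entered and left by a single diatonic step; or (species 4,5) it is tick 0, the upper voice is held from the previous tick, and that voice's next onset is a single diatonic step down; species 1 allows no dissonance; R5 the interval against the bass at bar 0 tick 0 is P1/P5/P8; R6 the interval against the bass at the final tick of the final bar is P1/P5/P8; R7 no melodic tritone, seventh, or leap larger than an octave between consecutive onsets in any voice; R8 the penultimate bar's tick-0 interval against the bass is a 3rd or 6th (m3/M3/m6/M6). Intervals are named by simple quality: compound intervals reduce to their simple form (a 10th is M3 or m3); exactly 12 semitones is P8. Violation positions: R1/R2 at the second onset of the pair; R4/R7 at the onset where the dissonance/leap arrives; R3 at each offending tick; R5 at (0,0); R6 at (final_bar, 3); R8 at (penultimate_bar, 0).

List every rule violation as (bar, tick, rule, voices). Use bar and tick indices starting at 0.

(1, 0, R4, (0, 1))
(2, 0, R4, (0, 1))
(3, 0, R4, (0, 1))
(4, 0, R4, (0, 1))
(5, 2, R7, (1,))
(7, 0, R8, (0, 1))
(8, 0, R2, (0, 1))

bar 0: v0=G3 v1=G4 downbeat P8
bar 1: v0=F3 v1=G4 downbeat M2
bar 2: v0=A3 v1=D4 downbeat P4
bar 3: v0=G3 v1=F4 downbeat m7
bar 4: v0=E3 v1=D4 downbeat m7
bar 5: v0=D3 v1=B3 downbeat M6
bar 6: v0=F3 v1=F3 downbeat P1
bar 7: v0=F3 v1=F4 downbeat P8
bar 8: v0=G3 v1=G4 downbeat P8
  -> R4 @ bar 1 tick 0 v(0, 1): F3/G4 M2 untreated
  -> R4 @ bar 2 tick 0 v(0, 1): A3/D4 P4 untreated
  -> R4 @ bar 3 tick 0 v(0, 1): G3/F4 m7 untreated
  -> R4 @ bar 4 tick 0 v(0, 1): E3/D4 m7 untreated
  -> R7 @ bar 5 tick 2 v(1,): B3->F3 leap 6st
  -> R8 @ bar 7 tick 0 v(0, 1): penult P8 not 3rd/6th
  -> R2 @ bar 8 tick 0 v(0, 1): F3/D4 M6 -> G3/G4 P8 similar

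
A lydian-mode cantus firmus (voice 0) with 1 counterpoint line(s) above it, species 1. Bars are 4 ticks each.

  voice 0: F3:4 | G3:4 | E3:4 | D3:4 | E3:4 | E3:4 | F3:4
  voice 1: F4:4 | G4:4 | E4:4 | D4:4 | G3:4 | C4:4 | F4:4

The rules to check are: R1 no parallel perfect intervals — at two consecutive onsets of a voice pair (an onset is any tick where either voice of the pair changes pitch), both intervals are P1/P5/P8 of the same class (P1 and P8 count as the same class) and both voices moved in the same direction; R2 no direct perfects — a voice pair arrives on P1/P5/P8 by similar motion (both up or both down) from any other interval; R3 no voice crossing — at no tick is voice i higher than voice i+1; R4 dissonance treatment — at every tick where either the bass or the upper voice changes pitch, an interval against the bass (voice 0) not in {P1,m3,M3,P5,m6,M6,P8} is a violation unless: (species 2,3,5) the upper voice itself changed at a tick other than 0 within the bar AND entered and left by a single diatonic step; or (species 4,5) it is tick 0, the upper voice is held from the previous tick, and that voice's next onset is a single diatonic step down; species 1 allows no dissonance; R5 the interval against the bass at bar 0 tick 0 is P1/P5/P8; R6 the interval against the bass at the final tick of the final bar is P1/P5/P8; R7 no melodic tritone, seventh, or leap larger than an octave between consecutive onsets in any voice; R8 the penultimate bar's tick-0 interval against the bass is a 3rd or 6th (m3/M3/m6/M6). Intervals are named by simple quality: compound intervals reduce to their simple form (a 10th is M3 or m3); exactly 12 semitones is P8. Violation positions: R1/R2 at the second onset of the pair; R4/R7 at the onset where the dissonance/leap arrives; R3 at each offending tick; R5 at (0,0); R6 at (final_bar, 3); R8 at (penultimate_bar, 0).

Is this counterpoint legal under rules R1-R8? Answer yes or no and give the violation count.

No (4 violations)

bar 0: v0=F3 v1=F4 (P8)
bar 1: v0=G3 v1=G4 (P8)
bar 2: v0=E3 v1=E4 (P8)
bar 3: v0=D3 v1=D4 (P8)
bar 4: v0=E3 v1=G3 (m3)
bar 5: v0=E3 v1=C4 (m6)
bar 6: v0=F3 v1=F4 (P8)
  R1 @ bar1.0: F3/F4 P8 -> G3/G4 P8 similar
  R1 @ bar2.0: G3/G4 P8 -> E3/E4 P8 similar
  R1 @ bar3.0: E3/E4 P8 -> D3/D4 P8 similar
  R2 @ bar6.0: E3/C4 m6 -> F3/F4 P8 similar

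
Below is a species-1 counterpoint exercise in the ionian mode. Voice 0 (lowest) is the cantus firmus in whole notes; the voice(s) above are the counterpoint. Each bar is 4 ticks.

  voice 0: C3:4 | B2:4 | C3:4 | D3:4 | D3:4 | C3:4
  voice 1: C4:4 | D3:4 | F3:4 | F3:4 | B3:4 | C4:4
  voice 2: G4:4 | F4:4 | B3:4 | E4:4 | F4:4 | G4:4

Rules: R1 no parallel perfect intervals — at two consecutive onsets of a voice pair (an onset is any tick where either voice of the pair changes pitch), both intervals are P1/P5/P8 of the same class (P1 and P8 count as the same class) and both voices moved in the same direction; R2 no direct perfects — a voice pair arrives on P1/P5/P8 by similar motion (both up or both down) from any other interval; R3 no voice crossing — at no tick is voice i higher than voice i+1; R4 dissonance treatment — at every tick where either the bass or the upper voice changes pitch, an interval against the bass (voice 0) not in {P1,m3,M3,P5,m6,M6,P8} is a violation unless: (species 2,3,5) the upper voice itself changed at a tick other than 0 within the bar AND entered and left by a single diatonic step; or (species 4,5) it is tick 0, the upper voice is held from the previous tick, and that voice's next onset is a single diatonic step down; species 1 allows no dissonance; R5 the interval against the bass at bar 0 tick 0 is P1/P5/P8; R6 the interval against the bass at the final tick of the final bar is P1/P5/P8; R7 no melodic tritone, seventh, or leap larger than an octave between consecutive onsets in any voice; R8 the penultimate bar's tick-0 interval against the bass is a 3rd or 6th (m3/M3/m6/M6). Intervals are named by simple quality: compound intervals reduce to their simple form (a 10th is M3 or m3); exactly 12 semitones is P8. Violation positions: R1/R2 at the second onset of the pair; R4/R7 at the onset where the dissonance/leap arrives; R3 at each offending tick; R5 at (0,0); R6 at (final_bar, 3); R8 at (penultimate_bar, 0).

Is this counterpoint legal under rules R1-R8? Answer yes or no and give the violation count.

No (8 violations)

bar 0: v0=C3 v1=C4 v2=G4 (P5)
bar 1: v0=B2 v1=D3 v2=F4 (TT)
bar 2: v0=C3 v1=F3 v2=B3 (M7)
bar 3: v0=D3 v1=F3 v2=E4 (M2)
bar 4: v0=D3 v1=B3 v2=F4 (m3)
bar 5: v0=C3 v1=C4 v2=G4 (P5)
  R4 @ bar1.0: B2/F4 TT untreated
  R7 @ bar1.0: C4->D3 leap 10st
  R4 @ bar2.0: C3/F3 P4 untreated
  R4 @ bar2.0: C3/B3 M7 untreated
  R7 @ bar2.0: F4->B3 leap 6st
  R4 @ bar3.0: D3/E4 M2 untreated
  R7 @ bar4.0: F3->B3 leap 6st
  R2 @ bar5.0: B3/F4 TT -> C4/G4 P5 similar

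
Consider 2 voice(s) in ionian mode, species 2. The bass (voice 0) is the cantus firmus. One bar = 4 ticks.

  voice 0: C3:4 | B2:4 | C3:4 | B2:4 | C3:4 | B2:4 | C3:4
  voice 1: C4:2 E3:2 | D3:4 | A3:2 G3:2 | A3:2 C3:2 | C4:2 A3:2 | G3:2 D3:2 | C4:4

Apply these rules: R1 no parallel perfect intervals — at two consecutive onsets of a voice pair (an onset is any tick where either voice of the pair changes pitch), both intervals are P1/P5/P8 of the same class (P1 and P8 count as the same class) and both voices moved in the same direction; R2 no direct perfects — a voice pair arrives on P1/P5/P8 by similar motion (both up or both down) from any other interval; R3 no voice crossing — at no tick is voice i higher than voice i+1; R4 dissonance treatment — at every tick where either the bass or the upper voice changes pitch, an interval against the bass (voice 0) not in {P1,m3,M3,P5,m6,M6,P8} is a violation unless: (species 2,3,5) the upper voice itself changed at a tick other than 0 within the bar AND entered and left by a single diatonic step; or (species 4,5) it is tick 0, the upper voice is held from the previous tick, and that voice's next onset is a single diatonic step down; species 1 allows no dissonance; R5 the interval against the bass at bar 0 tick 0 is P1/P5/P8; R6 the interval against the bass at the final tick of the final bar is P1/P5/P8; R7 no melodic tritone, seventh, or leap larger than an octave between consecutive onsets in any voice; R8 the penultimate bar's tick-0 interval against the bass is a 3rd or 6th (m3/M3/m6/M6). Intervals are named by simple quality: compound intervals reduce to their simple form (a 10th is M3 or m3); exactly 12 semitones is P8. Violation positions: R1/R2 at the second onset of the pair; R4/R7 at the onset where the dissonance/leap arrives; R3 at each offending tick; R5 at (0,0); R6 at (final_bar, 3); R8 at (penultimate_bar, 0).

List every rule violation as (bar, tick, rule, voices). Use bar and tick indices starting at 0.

bar 0: v0=C3 v1=C4 downbeat P8
bar 1: v0=B2 v1=D3 downbeat m3
bar 2: v0=C3 v1=A3 downbeat M6
bar 3: v0=B2 v1=A3 downbeat m7
bar 4: v0=C3 v1=C4 downbeat P8
bar 5: v0=B2 v1=G3 downbeat m6
bar 6: v0=C3 v1=C4 downbeat P8
  -> R4 @ bar 3 tick 0 v(0, 1): B2/A3 m7 untreated
  -> R4 @ bar 3 tick 2 v(0, 1): B2/C3 m2 untreated
  -> R2 @ bar 4 tick 0 v(0, 1): B2/C3 m2 -> C3/C4 P8 similar
  -> R2 @ bar 6 tick 0 v(0, 1): B2/D3 m3 -> C3/C4 P8 similar
  -> R7 @ bar 6 tick 0 v(1,): D3->C4 leap 10st

(3, 0, R4, (0, 1))
(3, 2, R4, (0, 1))
(4, 0, R2, (0, 1))
(6, 0, R2, (0, 1))
(6, 0, R7, (1,))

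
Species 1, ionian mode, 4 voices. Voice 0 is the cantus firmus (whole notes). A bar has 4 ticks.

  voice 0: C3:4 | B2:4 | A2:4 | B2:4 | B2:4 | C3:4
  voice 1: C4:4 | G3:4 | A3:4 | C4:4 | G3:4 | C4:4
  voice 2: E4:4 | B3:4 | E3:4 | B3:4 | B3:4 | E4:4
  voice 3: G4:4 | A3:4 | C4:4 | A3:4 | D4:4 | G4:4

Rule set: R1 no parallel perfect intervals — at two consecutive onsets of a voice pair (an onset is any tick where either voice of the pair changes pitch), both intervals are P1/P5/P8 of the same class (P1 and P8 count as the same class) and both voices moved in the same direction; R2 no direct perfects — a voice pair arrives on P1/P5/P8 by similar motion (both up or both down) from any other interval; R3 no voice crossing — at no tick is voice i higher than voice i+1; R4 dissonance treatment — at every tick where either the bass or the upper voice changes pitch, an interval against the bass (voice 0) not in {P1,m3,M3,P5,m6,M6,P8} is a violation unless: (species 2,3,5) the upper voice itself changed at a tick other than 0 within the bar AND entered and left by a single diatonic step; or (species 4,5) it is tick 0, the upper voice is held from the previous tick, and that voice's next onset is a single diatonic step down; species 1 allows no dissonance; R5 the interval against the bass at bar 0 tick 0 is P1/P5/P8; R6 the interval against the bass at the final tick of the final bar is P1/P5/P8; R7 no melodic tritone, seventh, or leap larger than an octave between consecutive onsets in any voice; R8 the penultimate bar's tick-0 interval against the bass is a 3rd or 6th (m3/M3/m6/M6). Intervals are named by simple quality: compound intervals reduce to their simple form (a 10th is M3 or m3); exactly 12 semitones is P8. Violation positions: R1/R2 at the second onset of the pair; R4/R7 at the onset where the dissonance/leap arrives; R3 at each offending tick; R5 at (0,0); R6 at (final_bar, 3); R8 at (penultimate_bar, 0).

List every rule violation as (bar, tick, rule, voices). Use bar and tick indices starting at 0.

bar 0: v0=C3 v1=C4 v2=E4 v3=G4 downbeat P5
bar 1: v0=B2 v1=G3 v2=B3 v3=A3 downbeat m7
bar 2: v0=A2 v1=A3 v2=E3 v3=C4 downbeat m3
bar 3: v0=B2 v1=C4 v2=B3 v3=A3 downbeat m7
bar 4: v0=B2 v1=G3 v2=B3 v3=D4 downbeat m3
bar 5: v0=C3 v1=C4 v2=E4 v3=G4 downbeat P5
  -> R5 @ bar 0 tick 0 v(0, 2): opens on M3
  -> R2 @ bar 1 tick 0 v(0, 2): C3/E4 M3 -> B2/B3 P8 similar
  -> R3 @ bar 1 tick 0 v(2, 3): B3 above A3
  -> R4 @ bar 1 tick 0 v(0, 3): B2/A3 m7 untreated
  -> R7 @ bar 1 tick 0 v(3,): G4->A3 leap 10st
  -> R3 @ bar 1 tick 1 v(2, 3): B3 above A3
  -> R3 @ bar 1 tick 2 v(2, 3): B3 above A3
  -> R3 @ bar 1 tick 3 v(2, 3): B3 above A3
  -> R2 @ bar 2 tick 0 v(0, 2): B2/B3 P8 -> A2/E3 P5 similar
  -> R3 @ bar 2 tick 0 v(1, 2): A3 above E3
  -> R3 @ bar 2 tick 1 v(1, 2): A3 above E3
  -> R3 @ bar 2 tick 2 v(1, 2): A3 above E3
  -> R3 @ bar 2 tick 3 v(1, 2): A3 above E3
  -> R2 @ bar 3 tick 0 v(0, 2): A2/E3 P5 -> B2/B3 P8 similar
  -> R3 @ bar 3 tick 0 v(1, 2): C4 above B3
  -> R3 @ bar 3 tick 0 v(2, 3): B3 above A3
  -> R4 @ bar 3 tick 0 v(0, 1): B2/C4 m2 untreated
  -> R4 @ bar 3 tick 0 v(0, 3): B2/A3 m7 untreated
  -> R3 @ bar 3 tick 1 v(1, 2): C4 above B3
  -> R3 @ bar 3 tick 1 v(2, 3): B3 above A3
  -> R3 @ bar 3 tick 2 v(1, 2): C4 above B3
  -> R3 @ bar 3 tick 2 v(2, 3): B3 above A3
  -> R3 @ bar 3 tick 3 v(1, 2): C4 above B3
  -> R3 @ bar 3 tick 3 v(2, 3): B3 above A3
  -> R8 @ bar 4 tick 0 v(0, 2): penult P8 not 3rd/6th
  -> R1 @ bar 5 tick 0 v(1, 3): G3/D4 P5 -> C4/G4 P5 similar
  -> R2 @ bar 5 tick 0 v(0, 1): B2/G3 m6 -> C3/C4 P8 similar
  -> R2 @ bar 5 tick 0 v(0, 3): B2/D4 m3 -> C3/G4 P5 similar
  -> R6 @ bar 5 tick 3 v(0, 2): closes on M3

(0, 0, R5, (0, 2))
(1, 0, R2, (0, 2))
(1, 0, R3, (2, 3))
(1, 0, R4, (0, 3))
(1, 0, R7, (3,))
(1, 1, R3, (2, 3))
(1, 2, R3, (2, 3))
(1, 3, R3, (2, 3))
(2, 0, R2, (0, 2))
(2, 0, R3, (1, 2))
(2, 1, R3, (1, 2))
(2, 2, R3, (1, 2))
(2, 3, R3, (1, 2))
(3, 0, R2, (0, 2))
(3, 0, R3, (1, 2))
(3, 0, R3, (2, 3))
(3, 0, R4, (0, 1))
(3, 0, R4, (0, 3))
(3, 1, R3, (1, 2))
(3, 1, R3, (2, 3))
(3, 2, R3, (1, 2))
(3, 2, R3, (2, 3))
(3, 3, R3, (1, 2))
(3, 3, R3, (2, 3))
(4, 0, R8, (0, 2))
(5, 0, R1, (1, 3))
(5, 0, R2, (0, 1))
(5, 0, R2, (0, 3))
(5, 3, R6, (0, 2))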